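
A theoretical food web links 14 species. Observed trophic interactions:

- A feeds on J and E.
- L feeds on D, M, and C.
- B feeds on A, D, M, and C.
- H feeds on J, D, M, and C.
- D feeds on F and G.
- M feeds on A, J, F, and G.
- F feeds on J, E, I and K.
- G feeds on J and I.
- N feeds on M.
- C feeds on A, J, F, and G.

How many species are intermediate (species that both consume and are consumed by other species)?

6

Intermediate species (has both prey and predators): F, A, G, C, M, D.
Count: 6.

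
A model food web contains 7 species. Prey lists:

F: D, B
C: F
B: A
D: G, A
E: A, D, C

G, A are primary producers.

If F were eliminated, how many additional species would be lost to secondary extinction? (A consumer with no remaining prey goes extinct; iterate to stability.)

1

Remove F.
Round 1: C (all prey gone) → extinct.
No further losses. Total secondary extinctions: 1.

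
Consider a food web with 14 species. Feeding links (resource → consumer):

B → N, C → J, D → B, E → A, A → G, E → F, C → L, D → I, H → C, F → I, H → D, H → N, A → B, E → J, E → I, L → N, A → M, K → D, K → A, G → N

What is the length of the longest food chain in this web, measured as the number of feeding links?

One longest chain: H → C → L → N.
It has 4 species and 3 links.

3 links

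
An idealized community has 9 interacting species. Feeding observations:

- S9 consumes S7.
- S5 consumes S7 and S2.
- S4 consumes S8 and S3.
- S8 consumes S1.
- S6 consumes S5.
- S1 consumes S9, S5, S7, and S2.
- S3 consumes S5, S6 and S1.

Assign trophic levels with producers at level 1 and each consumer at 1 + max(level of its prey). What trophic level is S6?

Trophic level 3

S7 is a producer → level 1.
S5 eats S7 (level 1); other prey at levels: S2 1 → level 2.
S6 eats S5 → level 3.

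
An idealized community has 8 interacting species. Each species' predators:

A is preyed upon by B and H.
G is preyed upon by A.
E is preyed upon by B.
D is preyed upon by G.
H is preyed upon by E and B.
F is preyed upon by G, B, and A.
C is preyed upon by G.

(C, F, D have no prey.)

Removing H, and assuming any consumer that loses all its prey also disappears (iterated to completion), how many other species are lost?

Remove H.
Round 1: E (all prey gone) → extinct.
No further losses. Total secondary extinctions: 1.

1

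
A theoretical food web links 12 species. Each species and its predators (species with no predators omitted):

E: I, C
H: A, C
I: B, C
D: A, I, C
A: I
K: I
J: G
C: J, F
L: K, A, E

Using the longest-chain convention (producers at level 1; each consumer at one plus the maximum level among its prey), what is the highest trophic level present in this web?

Producers (level 1): L, D, H.
L → K → I → C → J → G gives G level 6.
No species has a prey at level 6, so no species reaches level 7.

6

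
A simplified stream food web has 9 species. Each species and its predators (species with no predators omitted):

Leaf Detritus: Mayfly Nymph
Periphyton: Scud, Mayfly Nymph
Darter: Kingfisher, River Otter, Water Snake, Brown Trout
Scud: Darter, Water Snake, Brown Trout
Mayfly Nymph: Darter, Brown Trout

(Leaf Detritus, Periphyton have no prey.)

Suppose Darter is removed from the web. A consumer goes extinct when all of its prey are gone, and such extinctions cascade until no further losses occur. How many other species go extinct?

2

Remove Darter.
Round 1: Kingfisher (all prey gone), River Otter (all prey gone) → extinct.
No further losses. Total secondary extinctions: 2.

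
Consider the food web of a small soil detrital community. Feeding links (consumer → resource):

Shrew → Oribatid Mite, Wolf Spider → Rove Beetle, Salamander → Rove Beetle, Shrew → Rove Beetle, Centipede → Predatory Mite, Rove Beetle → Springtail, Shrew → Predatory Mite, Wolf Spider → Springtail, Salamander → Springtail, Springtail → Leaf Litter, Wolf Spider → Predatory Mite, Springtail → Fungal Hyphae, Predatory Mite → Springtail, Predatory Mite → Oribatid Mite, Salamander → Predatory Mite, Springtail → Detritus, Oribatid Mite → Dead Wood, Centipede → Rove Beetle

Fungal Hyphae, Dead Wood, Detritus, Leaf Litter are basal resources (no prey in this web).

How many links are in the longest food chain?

3 links

One longest chain: Fungal Hyphae → Springtail → Rove Beetle → Centipede.
It has 4 species and 3 links.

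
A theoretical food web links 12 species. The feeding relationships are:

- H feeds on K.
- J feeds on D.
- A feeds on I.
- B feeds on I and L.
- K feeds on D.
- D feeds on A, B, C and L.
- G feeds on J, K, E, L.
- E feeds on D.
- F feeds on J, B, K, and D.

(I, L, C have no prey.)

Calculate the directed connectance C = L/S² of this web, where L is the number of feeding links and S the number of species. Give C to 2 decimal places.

C = 0.13

The web has S = 12 species and L = 19 feeding links.
C = L / S² = 19 / 144 = 0.1319 ≈ 0.13.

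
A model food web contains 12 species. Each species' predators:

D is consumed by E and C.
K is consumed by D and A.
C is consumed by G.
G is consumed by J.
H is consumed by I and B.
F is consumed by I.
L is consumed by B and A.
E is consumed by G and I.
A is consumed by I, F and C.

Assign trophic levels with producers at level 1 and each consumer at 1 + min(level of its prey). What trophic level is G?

Trophic level 4

K is a producer → level 1.
D eats K → level 2.
E eats D → level 3.
G eats E → level 4.
No prey of G is below level 3, so 4 is the minimum.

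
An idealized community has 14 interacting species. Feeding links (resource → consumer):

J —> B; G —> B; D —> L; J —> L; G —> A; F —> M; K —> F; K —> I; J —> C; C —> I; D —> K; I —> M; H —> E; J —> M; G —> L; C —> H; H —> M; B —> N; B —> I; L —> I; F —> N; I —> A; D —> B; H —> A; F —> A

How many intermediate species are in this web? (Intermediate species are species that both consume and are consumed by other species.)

Intermediate species (has both prey and predators): C, L, K, B, F, I, H.
Count: 7.

7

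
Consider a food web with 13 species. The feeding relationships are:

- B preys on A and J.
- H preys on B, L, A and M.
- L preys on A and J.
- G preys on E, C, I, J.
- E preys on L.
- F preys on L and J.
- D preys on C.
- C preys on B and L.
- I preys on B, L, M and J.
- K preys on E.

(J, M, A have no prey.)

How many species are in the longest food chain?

4 species

One longest chain: J → B → C → D.
It has 4 species and 3 links.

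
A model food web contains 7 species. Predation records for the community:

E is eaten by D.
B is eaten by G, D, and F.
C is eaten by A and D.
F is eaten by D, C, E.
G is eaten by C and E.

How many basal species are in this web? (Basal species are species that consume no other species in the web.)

Basal species (no prey listed): B.
Count: 1.

1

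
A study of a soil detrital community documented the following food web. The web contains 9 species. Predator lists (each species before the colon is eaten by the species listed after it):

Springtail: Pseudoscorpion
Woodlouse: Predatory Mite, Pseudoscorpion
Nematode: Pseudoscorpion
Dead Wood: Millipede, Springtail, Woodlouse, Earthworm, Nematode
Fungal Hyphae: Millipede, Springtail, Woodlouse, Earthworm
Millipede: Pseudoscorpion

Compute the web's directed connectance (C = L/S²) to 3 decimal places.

C = 0.173

The web has S = 9 species and L = 14 feeding links.
C = L / S² = 14 / 81 = 0.1728 ≈ 0.173.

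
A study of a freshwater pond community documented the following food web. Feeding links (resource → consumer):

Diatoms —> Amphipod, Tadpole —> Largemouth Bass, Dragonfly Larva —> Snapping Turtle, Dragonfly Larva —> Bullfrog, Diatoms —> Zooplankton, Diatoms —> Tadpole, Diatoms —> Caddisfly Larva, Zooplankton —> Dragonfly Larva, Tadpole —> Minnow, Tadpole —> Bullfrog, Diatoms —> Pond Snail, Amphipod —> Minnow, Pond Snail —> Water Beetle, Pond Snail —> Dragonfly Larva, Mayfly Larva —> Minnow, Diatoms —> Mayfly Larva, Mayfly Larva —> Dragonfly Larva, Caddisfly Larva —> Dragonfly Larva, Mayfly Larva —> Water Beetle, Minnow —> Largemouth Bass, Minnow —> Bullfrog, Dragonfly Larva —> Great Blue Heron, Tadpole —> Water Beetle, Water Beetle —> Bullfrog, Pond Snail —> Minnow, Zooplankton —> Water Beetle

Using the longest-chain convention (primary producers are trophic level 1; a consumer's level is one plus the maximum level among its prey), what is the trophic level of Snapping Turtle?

Trophic level 4

Diatoms is a producer → level 1.
Zooplankton eats Diatoms → level 2.
Dragonfly Larva eats Zooplankton (level 2); other prey at levels: Mayfly Larva 2, Caddisfly Larva 2, Pond Snail 2 → level 3.
Snapping Turtle eats Dragonfly Larva → level 4.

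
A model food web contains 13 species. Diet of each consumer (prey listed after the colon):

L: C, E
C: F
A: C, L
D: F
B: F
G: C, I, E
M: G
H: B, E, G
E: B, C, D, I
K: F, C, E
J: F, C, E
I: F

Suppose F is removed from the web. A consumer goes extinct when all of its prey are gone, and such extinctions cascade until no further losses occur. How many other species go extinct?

Remove F.
Round 1: B (all prey gone), C (all prey gone), D (all prey gone), I (all prey gone) → extinct.
Round 2: E (all prey gone) → extinct.
Round 3: L (all prey gone), G (all prey gone), K (all prey gone), J (all prey gone) → extinct.
Round 4: A (all prey gone), H (all prey gone), M (all prey gone) → extinct.
No further losses. Total secondary extinctions: 12.

12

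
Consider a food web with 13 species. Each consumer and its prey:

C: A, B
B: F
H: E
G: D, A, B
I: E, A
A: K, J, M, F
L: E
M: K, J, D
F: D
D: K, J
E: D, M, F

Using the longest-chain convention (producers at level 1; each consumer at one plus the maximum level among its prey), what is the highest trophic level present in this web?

Producers (level 1): K, J.
K → D → M → A → C gives C level 5.
No species has a prey at level 5, so no species reaches level 6.

5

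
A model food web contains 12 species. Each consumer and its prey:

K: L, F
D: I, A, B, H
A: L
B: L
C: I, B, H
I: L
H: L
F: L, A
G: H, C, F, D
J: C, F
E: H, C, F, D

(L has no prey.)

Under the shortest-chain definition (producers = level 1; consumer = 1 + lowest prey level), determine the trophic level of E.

Trophic level 3

L is a producer → level 1.
H eats L → level 2.
E eats H → level 3.
No prey of E is below level 2, so 3 is the minimum.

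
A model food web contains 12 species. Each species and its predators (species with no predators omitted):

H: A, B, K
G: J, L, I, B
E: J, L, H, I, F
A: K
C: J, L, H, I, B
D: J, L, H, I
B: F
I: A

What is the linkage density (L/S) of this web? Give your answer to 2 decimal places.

There are L = 24 links among S = 12 species.
L/S = 24/12 = 2.0000 ≈ 2.00.

L/S = 2.00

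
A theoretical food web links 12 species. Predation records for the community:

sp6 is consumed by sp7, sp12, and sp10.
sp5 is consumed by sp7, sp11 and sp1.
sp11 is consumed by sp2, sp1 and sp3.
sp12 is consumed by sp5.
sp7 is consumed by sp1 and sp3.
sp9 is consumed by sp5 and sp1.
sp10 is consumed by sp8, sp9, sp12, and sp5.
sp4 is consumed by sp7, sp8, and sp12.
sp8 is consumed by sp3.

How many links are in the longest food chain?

5 links

One longest chain: sp6 → sp10 → sp12 → sp5 → sp7 → sp3.
It has 6 species and 5 links.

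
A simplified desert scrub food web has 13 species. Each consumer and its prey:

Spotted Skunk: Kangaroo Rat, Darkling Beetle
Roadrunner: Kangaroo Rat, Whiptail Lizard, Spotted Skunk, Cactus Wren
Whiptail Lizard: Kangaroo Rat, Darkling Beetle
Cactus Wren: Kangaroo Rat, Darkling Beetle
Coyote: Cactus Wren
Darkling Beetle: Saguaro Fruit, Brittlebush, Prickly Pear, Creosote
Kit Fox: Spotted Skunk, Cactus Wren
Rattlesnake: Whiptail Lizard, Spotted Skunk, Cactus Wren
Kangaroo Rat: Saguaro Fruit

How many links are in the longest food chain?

One longest chain: Saguaro Fruit → Kangaroo Rat → Cactus Wren → Roadrunner.
It has 4 species and 3 links.

3 links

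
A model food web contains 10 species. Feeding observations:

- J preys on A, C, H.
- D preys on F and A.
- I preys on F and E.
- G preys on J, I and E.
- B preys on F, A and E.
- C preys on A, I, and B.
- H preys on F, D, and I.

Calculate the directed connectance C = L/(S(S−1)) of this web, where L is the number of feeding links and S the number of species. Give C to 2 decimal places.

The web has S = 10 species and L = 19 feeding links.
C = L / (S(S−1)) = 19 / 90 = 0.2111 ≈ 0.21.

C = 0.21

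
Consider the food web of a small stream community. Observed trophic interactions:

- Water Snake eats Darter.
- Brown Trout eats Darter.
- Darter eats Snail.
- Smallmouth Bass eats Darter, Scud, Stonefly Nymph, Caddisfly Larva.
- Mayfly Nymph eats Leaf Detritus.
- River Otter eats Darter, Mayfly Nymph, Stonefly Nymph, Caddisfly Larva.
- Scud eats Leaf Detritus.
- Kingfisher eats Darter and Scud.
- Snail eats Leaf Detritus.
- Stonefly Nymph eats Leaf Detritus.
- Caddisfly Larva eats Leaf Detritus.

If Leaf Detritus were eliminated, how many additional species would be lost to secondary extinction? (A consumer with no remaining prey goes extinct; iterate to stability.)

11

Remove Leaf Detritus.
Round 1: Stonefly Nymph (all prey gone), Mayfly Nymph (all prey gone), Scud (all prey gone), Caddisfly Larva (all prey gone), Snail (all prey gone) → extinct.
Round 2: Darter (all prey gone) → extinct.
Round 3: Brown Trout (all prey gone), Smallmouth Bass (all prey gone), Kingfisher (all prey gone), River Otter (all prey gone), Water Snake (all prey gone) → extinct.
No further losses. Total secondary extinctions: 11.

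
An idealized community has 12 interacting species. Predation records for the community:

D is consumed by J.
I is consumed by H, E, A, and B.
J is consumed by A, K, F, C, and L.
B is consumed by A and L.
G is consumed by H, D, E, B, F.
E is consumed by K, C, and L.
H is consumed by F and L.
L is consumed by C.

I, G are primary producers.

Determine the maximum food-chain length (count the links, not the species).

One longest chain: G → D → J → L → C.
It has 5 species and 4 links.

4 links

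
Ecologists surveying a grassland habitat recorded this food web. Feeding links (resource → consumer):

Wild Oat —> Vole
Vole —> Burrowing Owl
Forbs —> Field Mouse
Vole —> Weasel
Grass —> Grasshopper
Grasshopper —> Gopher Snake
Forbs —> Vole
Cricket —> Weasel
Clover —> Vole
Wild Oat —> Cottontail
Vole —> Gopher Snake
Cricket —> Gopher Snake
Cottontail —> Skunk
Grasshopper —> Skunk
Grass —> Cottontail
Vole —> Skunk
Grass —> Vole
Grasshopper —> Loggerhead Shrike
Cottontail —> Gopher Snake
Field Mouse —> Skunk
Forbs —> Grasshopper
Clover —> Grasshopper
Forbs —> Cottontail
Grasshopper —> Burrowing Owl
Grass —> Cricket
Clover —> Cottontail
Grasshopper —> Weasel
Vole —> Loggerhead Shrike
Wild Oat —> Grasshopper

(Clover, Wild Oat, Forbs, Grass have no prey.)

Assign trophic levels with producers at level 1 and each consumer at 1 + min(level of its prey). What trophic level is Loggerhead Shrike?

Trophic level 3

Clover is a producer → level 1.
Grasshopper eats Clover → level 2.
Loggerhead Shrike eats Grasshopper → level 3.
No prey of Loggerhead Shrike is below level 2, so 3 is the minimum.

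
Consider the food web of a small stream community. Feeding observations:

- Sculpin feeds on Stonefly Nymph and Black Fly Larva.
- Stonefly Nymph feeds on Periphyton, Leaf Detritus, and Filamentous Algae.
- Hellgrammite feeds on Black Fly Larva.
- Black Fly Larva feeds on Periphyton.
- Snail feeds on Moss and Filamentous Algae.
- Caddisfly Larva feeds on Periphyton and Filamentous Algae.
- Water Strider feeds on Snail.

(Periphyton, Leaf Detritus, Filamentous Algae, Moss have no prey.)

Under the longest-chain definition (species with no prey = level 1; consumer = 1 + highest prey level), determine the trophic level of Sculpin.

Trophic level 3

Periphyton has no prey (basal) → level 1.
Black Fly Larva eats Periphyton → level 2.
Sculpin eats Black Fly Larva (level 2); other prey at levels: Stonefly Nymph 2 → level 3.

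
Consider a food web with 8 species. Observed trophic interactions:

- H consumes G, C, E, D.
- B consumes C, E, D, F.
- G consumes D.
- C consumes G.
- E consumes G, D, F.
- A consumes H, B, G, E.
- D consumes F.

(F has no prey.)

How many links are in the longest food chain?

One longest chain: F → D → G → C → B → A.
It has 6 species and 5 links.

5 links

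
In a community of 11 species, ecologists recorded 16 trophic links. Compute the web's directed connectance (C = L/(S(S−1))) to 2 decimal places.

The web has S = 11 species and L = 16 feeding links.
C = L / (S(S−1)) = 16 / 110 = 0.1455 ≈ 0.15.

C = 0.15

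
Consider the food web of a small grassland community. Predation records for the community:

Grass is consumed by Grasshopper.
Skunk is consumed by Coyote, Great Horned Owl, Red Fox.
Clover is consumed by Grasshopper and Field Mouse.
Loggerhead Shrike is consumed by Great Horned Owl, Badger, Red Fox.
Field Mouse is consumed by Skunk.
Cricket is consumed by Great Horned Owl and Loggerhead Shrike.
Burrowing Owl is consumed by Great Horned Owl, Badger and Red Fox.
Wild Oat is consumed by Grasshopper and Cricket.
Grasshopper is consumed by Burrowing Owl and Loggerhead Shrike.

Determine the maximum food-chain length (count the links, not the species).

One longest chain: Grass → Grasshopper → Burrowing Owl → Great Horned Owl.
It has 4 species and 3 links.

3 links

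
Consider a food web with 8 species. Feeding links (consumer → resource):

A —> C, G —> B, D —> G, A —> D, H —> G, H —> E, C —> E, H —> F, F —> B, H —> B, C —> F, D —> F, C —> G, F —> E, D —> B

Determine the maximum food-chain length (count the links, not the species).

One longest chain: B → G → C → A.
It has 4 species and 3 links.

3 links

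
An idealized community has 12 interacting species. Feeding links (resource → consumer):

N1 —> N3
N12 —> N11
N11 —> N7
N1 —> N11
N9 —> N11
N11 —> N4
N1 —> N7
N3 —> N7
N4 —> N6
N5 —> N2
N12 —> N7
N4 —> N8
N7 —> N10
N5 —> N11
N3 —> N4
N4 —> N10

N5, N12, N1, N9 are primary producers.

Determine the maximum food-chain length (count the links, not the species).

3 links

One longest chain: N1 → N3 → N4 → N8.
It has 4 species and 3 links.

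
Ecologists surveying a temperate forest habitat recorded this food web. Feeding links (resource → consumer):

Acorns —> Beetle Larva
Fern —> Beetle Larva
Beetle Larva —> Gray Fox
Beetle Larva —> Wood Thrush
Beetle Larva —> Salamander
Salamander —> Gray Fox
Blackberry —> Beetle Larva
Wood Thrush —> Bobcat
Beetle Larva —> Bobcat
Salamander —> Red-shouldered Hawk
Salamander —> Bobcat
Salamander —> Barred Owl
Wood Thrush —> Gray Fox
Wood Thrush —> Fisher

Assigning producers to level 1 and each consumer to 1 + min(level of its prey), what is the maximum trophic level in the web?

Producers (level 1): Acorns, Fern, Blackberry.
Following each consumer down to its lowest-level prey: Acorns → Beetle Larva → Wood Thrush → Fisher (levels 1 through 4).
All prey of Fisher (Wood Thrush 3) are at level 3 or above, so Fisher is at level 1 + 3 = 4.
Every consumer has at least one prey at level 3 or below, so none exceeds level 4.

4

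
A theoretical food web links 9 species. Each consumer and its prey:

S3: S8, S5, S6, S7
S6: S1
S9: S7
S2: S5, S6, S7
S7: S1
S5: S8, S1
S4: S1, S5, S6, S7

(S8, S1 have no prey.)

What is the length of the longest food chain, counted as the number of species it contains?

3 species

One longest chain: S8 → S5 → S2.
It has 3 species and 2 links.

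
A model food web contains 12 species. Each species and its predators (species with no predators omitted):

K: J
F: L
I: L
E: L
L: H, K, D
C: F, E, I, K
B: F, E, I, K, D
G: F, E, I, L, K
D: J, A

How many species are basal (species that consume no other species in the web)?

3

Basal species (no prey listed): C, B, G.
Count: 3.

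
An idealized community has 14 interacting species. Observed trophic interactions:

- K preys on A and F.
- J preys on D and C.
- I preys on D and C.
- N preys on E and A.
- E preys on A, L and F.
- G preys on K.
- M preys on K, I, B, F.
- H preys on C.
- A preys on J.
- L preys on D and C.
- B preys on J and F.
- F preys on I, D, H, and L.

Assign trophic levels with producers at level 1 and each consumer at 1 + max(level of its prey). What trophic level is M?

C is a producer → level 1.
I eats C (level 1); other prey at levels: D 1 → level 2.
F eats I (level 2); other prey at levels: D 1, L 2, H 2 → level 3.
B eats F (level 3); other prey at levels: J 2 → level 4.
M eats B (level 4); other prey at levels: I 2, F 3, K 4 → level 5.

Trophic level 5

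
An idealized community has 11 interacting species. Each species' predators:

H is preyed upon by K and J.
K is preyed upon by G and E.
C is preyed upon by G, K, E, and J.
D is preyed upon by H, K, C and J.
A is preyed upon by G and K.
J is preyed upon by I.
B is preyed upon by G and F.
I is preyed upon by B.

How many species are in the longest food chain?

One longest chain: D → H → J → I → B → G.
It has 6 species and 5 links.

6 species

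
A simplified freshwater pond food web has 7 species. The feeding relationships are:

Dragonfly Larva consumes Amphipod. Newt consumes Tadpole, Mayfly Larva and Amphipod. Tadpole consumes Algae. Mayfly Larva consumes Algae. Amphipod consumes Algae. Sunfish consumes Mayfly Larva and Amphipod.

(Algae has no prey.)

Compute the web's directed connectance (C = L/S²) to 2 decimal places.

C = 0.18

The web has S = 7 species and L = 9 feeding links.
C = L / S² = 9 / 49 = 0.1837 ≈ 0.18.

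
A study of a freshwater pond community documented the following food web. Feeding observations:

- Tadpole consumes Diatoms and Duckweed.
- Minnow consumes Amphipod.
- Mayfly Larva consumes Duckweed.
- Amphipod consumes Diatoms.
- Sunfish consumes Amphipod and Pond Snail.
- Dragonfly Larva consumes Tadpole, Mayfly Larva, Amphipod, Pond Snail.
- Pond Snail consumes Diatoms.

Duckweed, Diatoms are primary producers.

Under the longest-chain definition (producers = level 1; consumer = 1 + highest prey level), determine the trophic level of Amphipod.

Diatoms is a producer → level 1.
Amphipod eats Diatoms → level 2.

Trophic level 2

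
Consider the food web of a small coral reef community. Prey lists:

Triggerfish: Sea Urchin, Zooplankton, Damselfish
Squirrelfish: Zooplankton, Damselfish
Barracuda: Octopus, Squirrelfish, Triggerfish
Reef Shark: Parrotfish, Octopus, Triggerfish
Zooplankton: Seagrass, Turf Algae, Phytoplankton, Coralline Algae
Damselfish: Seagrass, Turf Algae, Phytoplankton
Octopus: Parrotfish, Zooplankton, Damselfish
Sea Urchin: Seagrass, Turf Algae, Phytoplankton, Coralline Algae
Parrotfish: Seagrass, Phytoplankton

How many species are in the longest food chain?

4 species

One longest chain: Seagrass → Parrotfish → Octopus → Reef Shark.
It has 4 species and 3 links.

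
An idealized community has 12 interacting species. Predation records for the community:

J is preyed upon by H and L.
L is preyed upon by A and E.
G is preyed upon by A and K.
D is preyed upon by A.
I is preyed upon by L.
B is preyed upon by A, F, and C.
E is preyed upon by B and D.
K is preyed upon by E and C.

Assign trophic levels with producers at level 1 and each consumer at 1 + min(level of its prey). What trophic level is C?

G is a producer → level 1.
K eats G → level 2.
C eats K → level 3.
No prey of C is below level 2, so 3 is the minimum.

Trophic level 3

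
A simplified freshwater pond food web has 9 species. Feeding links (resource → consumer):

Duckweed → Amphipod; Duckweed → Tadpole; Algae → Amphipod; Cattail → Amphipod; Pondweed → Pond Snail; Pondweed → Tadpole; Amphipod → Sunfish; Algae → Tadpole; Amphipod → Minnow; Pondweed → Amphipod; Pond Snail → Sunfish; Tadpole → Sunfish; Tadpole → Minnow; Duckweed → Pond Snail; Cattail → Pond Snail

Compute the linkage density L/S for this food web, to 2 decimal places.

There are L = 15 links among S = 9 species.
L/S = 15/9 = 1.6667 ≈ 1.67.

L/S = 1.67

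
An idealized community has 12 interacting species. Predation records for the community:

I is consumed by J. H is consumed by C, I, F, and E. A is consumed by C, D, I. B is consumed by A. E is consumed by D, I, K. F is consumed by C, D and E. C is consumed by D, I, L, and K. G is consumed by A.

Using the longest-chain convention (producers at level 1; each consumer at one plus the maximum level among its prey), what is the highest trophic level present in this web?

5

Producers (level 1): H, G, B.
G → A → C → I → J gives J level 5.
No species has a prey at level 5, so no species reaches level 6.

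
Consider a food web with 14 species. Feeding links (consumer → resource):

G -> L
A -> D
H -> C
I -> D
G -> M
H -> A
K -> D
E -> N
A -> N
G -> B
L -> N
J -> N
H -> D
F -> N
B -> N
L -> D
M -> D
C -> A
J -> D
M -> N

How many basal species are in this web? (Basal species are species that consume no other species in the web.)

2

Basal species (no prey listed): D, N.
Count: 2.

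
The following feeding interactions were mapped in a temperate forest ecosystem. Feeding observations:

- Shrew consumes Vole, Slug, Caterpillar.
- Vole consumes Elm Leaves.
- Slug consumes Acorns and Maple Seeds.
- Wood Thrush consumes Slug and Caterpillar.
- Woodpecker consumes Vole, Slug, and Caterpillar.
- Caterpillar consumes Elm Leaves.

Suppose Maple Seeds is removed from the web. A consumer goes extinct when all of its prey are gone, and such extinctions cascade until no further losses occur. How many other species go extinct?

Remove Maple Seeds.
Every predator of it retains at least one other prey: Slug still has Acorns.
No consumer loses all prey, so no secondary extinctions occur.

0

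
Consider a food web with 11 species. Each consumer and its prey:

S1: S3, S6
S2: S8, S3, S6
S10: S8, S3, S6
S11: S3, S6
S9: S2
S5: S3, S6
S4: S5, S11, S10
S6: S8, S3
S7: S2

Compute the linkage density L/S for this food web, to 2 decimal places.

There are L = 19 links among S = 11 species.
L/S = 19/11 = 1.7273 ≈ 1.73.

L/S = 1.73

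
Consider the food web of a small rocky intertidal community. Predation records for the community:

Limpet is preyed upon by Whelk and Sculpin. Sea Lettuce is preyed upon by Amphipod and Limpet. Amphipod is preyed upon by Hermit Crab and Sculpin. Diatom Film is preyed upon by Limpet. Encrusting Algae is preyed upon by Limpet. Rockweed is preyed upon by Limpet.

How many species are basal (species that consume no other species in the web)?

Basal species (no prey listed): Encrusting Algae, Sea Lettuce, Diatom Film, Rockweed.
Count: 4.

4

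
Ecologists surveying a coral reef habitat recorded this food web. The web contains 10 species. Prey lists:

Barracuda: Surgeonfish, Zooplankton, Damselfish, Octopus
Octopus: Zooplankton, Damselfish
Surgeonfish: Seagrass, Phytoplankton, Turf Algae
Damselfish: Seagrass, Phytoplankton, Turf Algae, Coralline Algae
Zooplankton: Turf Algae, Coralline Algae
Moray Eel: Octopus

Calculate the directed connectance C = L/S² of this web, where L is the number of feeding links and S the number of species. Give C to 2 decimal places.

C = 0.16

The web has S = 10 species and L = 16 feeding links.
C = L / S² = 16 / 100 = 0.1600 ≈ 0.16.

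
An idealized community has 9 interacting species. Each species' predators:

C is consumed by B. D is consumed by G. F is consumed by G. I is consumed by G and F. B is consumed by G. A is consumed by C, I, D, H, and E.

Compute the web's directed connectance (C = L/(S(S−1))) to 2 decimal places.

C = 0.15

The web has S = 9 species and L = 11 feeding links.
C = L / (S(S−1)) = 11 / 72 = 0.1528 ≈ 0.15.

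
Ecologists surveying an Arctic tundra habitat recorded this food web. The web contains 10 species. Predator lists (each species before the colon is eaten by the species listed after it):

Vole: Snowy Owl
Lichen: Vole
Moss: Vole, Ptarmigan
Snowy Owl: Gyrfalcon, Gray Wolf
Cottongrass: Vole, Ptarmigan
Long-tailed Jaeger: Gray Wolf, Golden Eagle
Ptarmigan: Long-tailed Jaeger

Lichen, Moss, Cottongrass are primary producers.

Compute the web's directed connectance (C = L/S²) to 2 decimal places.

The web has S = 10 species and L = 11 feeding links.
C = L / S² = 11 / 100 = 0.1100 ≈ 0.11.

C = 0.11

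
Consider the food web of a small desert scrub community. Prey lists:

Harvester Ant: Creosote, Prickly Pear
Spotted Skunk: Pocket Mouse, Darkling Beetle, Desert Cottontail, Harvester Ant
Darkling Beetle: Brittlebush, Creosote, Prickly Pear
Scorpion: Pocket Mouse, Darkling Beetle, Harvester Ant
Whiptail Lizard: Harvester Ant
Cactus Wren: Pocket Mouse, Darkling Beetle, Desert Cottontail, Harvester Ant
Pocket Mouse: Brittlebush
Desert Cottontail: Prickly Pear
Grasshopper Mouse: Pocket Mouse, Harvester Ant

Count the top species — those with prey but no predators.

Top species (has prey, but nothing eats it): Spotted Skunk, Grasshopper Mouse, Cactus Wren, Whiptail Lizard, Scorpion.
Count: 5.

5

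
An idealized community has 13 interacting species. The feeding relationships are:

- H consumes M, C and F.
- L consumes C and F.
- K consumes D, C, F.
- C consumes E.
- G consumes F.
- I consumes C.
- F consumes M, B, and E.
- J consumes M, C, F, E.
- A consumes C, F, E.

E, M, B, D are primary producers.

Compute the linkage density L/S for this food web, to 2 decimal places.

There are L = 21 links among S = 13 species.
L/S = 21/13 = 1.6154 ≈ 1.62.

L/S = 1.62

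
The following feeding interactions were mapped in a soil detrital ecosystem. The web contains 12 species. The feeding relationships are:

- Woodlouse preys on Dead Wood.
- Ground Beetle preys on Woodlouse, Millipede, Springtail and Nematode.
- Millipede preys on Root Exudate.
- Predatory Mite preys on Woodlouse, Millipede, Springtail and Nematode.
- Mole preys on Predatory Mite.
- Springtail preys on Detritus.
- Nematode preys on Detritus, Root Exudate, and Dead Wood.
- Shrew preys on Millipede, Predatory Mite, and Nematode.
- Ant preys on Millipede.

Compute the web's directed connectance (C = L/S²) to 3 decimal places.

The web has S = 12 species and L = 19 feeding links.
C = L / S² = 19 / 144 = 0.1319 ≈ 0.132.

C = 0.132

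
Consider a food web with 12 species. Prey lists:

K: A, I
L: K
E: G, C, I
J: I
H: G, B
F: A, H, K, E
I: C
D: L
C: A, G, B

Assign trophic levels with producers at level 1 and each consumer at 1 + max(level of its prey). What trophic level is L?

A is a producer → level 1.
C eats A (level 1); other prey at levels: G 1, B 1 → level 2.
I eats C → level 3.
K eats I (level 3); other prey at levels: A 1 → level 4.
L eats K → level 5.

Trophic level 5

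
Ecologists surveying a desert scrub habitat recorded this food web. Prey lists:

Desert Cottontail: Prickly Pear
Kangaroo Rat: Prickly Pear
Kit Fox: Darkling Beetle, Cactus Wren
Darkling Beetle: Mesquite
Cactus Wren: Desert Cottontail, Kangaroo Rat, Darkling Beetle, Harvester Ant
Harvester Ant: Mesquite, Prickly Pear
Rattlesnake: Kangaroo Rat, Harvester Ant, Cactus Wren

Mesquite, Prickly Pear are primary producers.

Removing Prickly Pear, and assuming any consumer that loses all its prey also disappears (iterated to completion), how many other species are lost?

2

Remove Prickly Pear.
Round 1: Desert Cottontail (all prey gone), Kangaroo Rat (all prey gone) → extinct.
No further losses. Total secondary extinctions: 2.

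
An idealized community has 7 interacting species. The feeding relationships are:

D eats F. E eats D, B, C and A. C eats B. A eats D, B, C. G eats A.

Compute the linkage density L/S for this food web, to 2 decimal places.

There are L = 10 links among S = 7 species.
L/S = 10/7 = 1.4286 ≈ 1.43.

L/S = 1.43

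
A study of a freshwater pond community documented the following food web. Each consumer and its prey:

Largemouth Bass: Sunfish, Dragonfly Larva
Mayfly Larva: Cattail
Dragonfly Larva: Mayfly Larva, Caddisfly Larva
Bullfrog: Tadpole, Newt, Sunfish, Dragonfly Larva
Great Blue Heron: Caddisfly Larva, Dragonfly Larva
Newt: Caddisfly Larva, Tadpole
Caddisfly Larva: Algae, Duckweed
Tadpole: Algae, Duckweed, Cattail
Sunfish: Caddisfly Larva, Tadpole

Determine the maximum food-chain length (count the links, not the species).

3 links

One longest chain: Cattail → Mayfly Larva → Dragonfly Larva → Bullfrog.
It has 4 species and 3 links.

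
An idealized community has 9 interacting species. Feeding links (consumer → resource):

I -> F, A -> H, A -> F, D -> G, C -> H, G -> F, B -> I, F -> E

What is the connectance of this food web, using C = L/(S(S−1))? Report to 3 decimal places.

The web has S = 9 species and L = 8 feeding links.
C = L / (S(S−1)) = 8 / 72 = 0.1111 ≈ 0.111.

C = 0.111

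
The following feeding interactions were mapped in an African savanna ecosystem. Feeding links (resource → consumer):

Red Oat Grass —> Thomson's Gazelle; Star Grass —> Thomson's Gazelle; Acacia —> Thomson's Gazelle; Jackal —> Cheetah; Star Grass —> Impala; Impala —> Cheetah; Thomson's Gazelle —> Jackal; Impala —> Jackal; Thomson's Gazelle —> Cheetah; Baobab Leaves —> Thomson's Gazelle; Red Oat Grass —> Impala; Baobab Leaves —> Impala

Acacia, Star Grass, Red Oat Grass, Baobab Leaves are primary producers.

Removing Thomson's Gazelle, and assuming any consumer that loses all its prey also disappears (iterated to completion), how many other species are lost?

0

Remove Thomson's Gazelle.
Every predator of it retains at least one other prey: Jackal still has Impala; Cheetah still has Impala, Jackal.
No consumer loses all prey, so no secondary extinctions occur.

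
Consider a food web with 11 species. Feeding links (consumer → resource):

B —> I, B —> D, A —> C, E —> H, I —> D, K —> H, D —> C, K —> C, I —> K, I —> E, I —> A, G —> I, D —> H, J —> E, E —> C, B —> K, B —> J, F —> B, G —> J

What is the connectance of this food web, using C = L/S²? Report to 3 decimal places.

The web has S = 11 species and L = 19 feeding links.
C = L / S² = 19 / 121 = 0.1570 ≈ 0.157.

C = 0.157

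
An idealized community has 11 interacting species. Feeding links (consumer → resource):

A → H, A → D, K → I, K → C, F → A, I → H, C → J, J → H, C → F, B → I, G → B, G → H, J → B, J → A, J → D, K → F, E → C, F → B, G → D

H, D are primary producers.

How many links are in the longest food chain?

One longest chain: H → I → B → F → C → E.
It has 6 species and 5 links.

5 links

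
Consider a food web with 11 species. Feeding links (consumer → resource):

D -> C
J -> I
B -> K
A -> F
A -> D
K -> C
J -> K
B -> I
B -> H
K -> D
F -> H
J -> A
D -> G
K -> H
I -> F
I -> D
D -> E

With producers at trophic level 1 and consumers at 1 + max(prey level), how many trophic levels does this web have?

4

Producers (level 1): C, H, G, E.
H → F → A → J gives J level 4.
No species has a prey at level 4, so no species reaches level 5.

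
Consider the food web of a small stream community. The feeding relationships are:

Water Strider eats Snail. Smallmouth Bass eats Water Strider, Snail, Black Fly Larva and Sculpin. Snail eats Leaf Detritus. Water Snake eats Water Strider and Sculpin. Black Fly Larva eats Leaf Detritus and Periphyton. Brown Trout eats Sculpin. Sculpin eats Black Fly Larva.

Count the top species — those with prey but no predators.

3

Top species (has prey, but nothing eats it): Smallmouth Bass, Water Snake, Brown Trout.
Count: 3.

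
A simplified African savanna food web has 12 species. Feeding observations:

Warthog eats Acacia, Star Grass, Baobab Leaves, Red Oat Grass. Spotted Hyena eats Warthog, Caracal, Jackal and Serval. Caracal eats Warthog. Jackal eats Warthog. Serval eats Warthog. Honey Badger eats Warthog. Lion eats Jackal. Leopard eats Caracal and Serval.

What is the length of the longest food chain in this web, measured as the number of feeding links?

One longest chain: Red Oat Grass → Warthog → Jackal → Lion.
It has 4 species and 3 links.

3 links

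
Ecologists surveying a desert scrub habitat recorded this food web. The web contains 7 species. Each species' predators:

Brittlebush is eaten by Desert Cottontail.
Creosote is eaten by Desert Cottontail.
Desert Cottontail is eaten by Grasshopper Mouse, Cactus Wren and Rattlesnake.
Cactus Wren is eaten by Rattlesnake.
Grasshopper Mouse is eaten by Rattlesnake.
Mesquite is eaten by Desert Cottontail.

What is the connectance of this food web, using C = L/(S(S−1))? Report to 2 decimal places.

C = 0.19

The web has S = 7 species and L = 8 feeding links.
C = L / (S(S−1)) = 8 / 42 = 0.1905 ≈ 0.19.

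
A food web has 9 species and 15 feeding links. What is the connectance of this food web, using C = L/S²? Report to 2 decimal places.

C = 0.19

The web has S = 9 species and L = 15 feeding links.
C = L / S² = 15 / 81 = 0.1852 ≈ 0.19.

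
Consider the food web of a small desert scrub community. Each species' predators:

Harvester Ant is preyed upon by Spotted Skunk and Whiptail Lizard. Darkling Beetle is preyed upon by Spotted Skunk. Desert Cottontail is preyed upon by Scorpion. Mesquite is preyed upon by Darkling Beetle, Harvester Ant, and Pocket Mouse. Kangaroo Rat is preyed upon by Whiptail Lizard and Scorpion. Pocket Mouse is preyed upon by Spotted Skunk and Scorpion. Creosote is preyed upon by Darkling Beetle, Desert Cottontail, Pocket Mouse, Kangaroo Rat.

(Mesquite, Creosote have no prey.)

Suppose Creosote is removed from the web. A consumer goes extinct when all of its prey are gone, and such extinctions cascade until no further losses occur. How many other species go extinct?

Remove Creosote.
Round 1: Kangaroo Rat (all prey gone), Desert Cottontail (all prey gone) → extinct.
No further losses. Total secondary extinctions: 2.

2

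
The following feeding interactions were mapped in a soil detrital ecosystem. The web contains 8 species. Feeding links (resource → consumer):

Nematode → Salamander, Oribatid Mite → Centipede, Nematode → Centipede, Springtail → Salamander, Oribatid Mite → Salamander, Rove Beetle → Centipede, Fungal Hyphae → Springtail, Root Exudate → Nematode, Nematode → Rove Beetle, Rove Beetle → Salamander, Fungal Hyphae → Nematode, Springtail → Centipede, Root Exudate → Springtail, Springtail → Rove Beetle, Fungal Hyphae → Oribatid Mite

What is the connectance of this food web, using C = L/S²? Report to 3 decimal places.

C = 0.234

The web has S = 8 species and L = 15 feeding links.
C = L / S² = 15 / 64 = 0.2344 ≈ 0.234.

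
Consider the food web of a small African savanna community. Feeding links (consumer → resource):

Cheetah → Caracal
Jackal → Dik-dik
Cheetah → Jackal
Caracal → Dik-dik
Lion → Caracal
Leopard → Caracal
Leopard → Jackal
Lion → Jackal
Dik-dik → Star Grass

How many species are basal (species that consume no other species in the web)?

1

Basal species (no prey listed): Star Grass.
Count: 1.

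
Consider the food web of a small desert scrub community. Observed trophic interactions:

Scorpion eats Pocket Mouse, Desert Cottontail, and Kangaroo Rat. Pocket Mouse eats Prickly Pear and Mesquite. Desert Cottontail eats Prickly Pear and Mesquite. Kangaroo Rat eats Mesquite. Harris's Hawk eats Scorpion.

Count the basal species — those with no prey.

2

Basal species (no prey listed): Prickly Pear, Mesquite.
Count: 2.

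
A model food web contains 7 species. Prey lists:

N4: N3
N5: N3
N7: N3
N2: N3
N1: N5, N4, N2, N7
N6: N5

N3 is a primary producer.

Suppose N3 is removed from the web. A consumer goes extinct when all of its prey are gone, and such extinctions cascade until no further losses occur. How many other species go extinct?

6

Remove N3.
Round 1: N5 (all prey gone), N4 (all prey gone), N2 (all prey gone), N7 (all prey gone) → extinct.
Round 2: N1 (all prey gone), N6 (all prey gone) → extinct.
No further losses. Total secondary extinctions: 6.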